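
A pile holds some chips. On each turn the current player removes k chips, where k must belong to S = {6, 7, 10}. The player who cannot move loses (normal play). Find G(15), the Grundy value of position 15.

n :  0  1  2  3  4  5  6  7  8  9 10 11 12 13 14 15
G :  0  0  0  0  0  0  1  1  1  1  1  1  2  2  2  2

2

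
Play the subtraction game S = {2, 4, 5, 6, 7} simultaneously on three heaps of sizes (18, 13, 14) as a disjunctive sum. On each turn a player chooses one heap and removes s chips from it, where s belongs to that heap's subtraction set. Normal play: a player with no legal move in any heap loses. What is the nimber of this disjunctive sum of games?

0

All heaps use S = {2, 4, 5, 6, 7}:
G(0) = 0
G(1) = mex{} = 0
G(2) = mex{0} = 1
G(3) = mex{0} = 1
G(4) = mex{1,0} = 2
G(5) = mex{1,0,0} = 2
G(6) = mex{2,1,0,0} = 3
G(7) = mex{2,1,1,0,0} = 3
G(8) = mex{3,2,1,1,0} = 4
G(9) = mex{3,2,2,1,1} = 0
G(10) = mex{4,3,2,2,1} = 0
G(11) = mex{0,3,3,2,2} = 1
G(12) = mex{0,4,3,3,2} = 1
G(13) = mex{1,0,4,3,3} = 2
G(14) = mex{1,0,0,4,3} = 2
G(15) = mex{2,1,0,0,4} = 3
G(16) = mex{2,1,1,0,0} = 3
G(17) = mex{3,2,1,1,0} = 4
G(18) = mex{3,2,2,1,1} = 0
Heap A: G(18) = 0.
Heap B: G(13) = 2.
Heap C: G(14) = 2.
Combined Grundy value = 0 ⊕ 2 ⊕ 2 = 0.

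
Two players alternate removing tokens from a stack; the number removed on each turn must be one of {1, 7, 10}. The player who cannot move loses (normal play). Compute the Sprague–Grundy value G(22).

1

G(0) = 0
G(1) = mex{0} = 1
G(2) = mex{1} = 0
G(3) = mex{0} = 1
G(4) = mex{1} = 0
G(5) = mex{0} = 1
G(6) = mex{1} = 0
G(7) = mex{0,0} = 1
G(8) = mex{1,1} = 0
G(9) = mex{0,0} = 1
G(10) = mex{1,1,0} = 2
G(11) = mex{2,0,1} = 3
G(12) = mex{3,1,0} = 2
G(13) = mex{2,0,1} = 3
G(14) = mex{3,1,0} = 2
G(15) = mex{2,0,1} = 3
G(16) = mex{3,1,0} = 2
G(17) = mex{2,2,1} = 0
G(18) = mex{0,3,0} = 1
G(19) = mex{1,2,1} = 0
G(20) = mex{0,3,2} = 1
G(21) = mex{1,2,3} = 0
G(22) = mex{0,3,2} = 1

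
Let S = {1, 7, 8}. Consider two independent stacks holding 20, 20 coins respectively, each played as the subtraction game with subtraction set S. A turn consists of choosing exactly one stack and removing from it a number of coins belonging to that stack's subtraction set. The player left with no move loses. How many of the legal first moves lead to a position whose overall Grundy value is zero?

All stacks use S = {1, 7, 8}:
n :  0  1  2  3  4  5  6  7  8  9 10 11 12 13 14 15 16 17 18 19 20
G :  0  1  0  1  0  1  0  1  2  3  2  3  2  3  2  0  1  0  1  0  1
Stack A: G(20) = 1.
Stack B: G(20) = 1.
Combined Grundy value = 1 ⊕ 1 = 0.
A winning move leaves total XOR = 0, i.e. changes one component's Grundy value g to g ⊕ X where X is the current total.
Stack A: target g' = 1⊕0 = 1, but every legal move changes the Grundy value (mex property), so 0 moves.
Stack B: target g' = 1⊕0 = 1, but every legal move changes the Grundy value (mex property), so 0 moves.

0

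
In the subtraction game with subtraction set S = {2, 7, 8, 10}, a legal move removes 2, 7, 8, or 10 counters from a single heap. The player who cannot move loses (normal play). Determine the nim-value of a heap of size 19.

n :  0  1  2  3  4  5  6  7  8  9 10 11 12 13 14 15 16 17 18 19
G :  0  0  1  1  0  0  1  1  2  2  3  3  2  2  3  3  0  0  1  1

1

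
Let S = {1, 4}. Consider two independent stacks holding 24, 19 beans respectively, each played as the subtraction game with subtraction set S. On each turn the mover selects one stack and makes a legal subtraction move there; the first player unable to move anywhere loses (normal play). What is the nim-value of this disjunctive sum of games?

0

All stacks use S = {1, 4}:
n :  0  1  2  3  4  5  6  7  8  9 10 11 12 13 14 15 16 17 18 19 20 21 22 23 24
G :  0  1  0  1  2  0  1  0  1  2  0  1  0  1  2  0  1  0  1  2  0  1  0  1  2
Stack A: G(24) = 2.
Stack B: G(19) = 2.
Combined Grundy value = 2 ⊕ 2 = 0.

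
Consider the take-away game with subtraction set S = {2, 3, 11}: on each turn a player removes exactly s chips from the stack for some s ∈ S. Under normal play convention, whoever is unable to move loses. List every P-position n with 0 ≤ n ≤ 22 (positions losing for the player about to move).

0, 1, 5, 6, 10, 14, 15, 19, 20

G(0) = 0
G(1) = mex{} = 0
G(2) = mex{0} = 1
G(3) = mex{0,0} = 1
G(4) = mex{1,0} = 2
G(5) = mex{1,1} = 0
G(6) = mex{2,1} = 0
G(7) = mex{0,2} = 1
G(8) = mex{0,0} = 1
G(9) = mex{1,0} = 2
G(10) = mex{1,1} = 0
G(11) = mex{2,1,0} = 3
G(12) = mex{0,2,0} = 1
G(13) = mex{3,0,1} = 2
G(14) = mex{1,3,1} = 0
G(15) = mex{2,1,2} = 0
G(16) = mex{0,2,0} = 1
G(17) = mex{0,0,0} = 1
G(18) = mex{1,0,1} = 2
G(19) = mex{1,1,1} = 0
G(20) = mex{2,1,2} = 0
G(21) = mex{0,2,0} = 1
G(22) = mex{0,0,3} = 1
P-positions are exactly the n with G(n) = 0.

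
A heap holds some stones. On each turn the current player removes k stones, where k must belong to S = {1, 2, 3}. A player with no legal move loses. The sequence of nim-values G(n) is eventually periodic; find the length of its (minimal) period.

n :  0  1  2  3  4  5  6  7  8  9 10 11 12 13 14
G :  0  1  2  3  0  1  2  3  0  1  2  3  0  1  2
G(n+4) = G(n) holds for n = 0,…,2 (a full window of length max(S) = 3), so the sequence is purely periodic with period 4.

4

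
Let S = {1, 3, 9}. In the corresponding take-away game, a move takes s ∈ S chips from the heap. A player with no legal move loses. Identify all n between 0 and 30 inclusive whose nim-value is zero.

0, 2, 4, 6, 8, 10, 12, 14, 16, 18, 20, 22, 24, 26, 28, 30

G(0) = 0
G(1) = mex{0} = 1
G(2) = mex{1} = 0
G(3) = mex{0,0} = 1
G(4) = mex{1,1} = 0
G(5) = mex{0,0} = 1
G(6) = mex{1,1} = 0
G(7) = mex{0,0} = 1
G(8) = mex{1,1} = 0
G(9) = mex{0,0,0} = 1
G(10) = mex{1,1,1} = 0
G(11) = mex{0,0,0} = 1
G(12) = mex{1,1,1} = 0
G(13) = mex{0,0,0} = 1
G(14) = mex{1,1,1} = 0
G(15) = mex{0,0,0} = 1
G(16) = mex{1,1,1} = 0
G(17) = mex{0,0,0} = 1
G(18) = mex{1,1,1} = 0
G(19) = mex{0,0,0} = 1
G(20) = mex{1,1,1} = 0
G(21) = mex{0,0,0} = 1
G(22) = mex{1,1,1} = 0
G(23) = mex{0,0,0} = 1
G(24) = mex{1,1,1} = 0
G(25) = mex{0,0,0} = 1
G(26) = mex{1,1,1} = 0
G(27) = mex{0,0,0} = 1
G(28) = mex{1,1,1} = 0
G(29) = mex{0,0,0} = 1
G(30) = mex{1,1,1} = 0
P-positions are exactly the n with G(n) = 0.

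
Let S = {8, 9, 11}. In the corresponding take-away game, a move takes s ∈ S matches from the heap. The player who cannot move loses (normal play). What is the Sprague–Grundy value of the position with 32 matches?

1

G(0) = 0
G(1) = mex{} = 0
G(2) = mex{} = 0
G(3) = mex{} = 0
G(4) = mex{} = 0
G(5) = mex{} = 0
G(6) = mex{} = 0
G(7) = mex{} = 0
G(8) = mex{0} = 1
G(9) = mex{0,0} = 1
G(10) = mex{0,0} = 1
G(11) = mex{0,0,0} = 1
G(12) = mex{0,0,0} = 1
G(13) = mex{0,0,0} = 1
G(14) = mex{0,0,0} = 1
G(15) = mex{0,0,0} = 1
G(16) = mex{1,0,0} = 2
G(17) = mex{1,1,0} = 2
G(18) = mex{1,1,0} = 2
G(19) = mex{1,1,1} = 0
G(20) = mex{1,1,1} = 0
G(21) = mex{1,1,1} = 0
G(22) = mex{1,1,1} = 0
G(23) = mex{1,1,1} = 0
G(24) = mex{2,1,1} = 0
G(25) = mex{2,2,1} = 0
G(26) = mex{2,2,1} = 0
G(27) = mex{0,2,2} = 1
G(28) = mex{0,0,2} = 1
G(29) = mex{0,0,2} = 1
G(30) = mex{0,0,0} = 1
G(31) = mex{0,0,0} = 1
G(32) = mex{0,0,0} = 1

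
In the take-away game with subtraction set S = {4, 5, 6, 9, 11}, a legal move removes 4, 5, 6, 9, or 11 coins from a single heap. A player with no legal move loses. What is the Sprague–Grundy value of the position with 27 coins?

3

n :  0  1  2  3  4  5  6  7  8  9 10 11 12 13 14 15 16 17 18 19 20 21 22 23 24 25 26 27
G :  0  0  0  0  1  1  1  1  2  2  2  2  3  3  3  0  0  0  0  1  1  1  1  2  2  2  2  3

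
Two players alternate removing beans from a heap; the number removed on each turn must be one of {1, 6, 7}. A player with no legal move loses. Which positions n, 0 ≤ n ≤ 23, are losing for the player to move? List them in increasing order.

G(0) = 0
G(1) = mex{0} = 1
G(2) = mex{1} = 0
G(3) = mex{0} = 1
G(4) = mex{1} = 0
G(5) = mex{0} = 1
G(6) = mex{1,0} = 2
G(7) = mex{2,1,0} = 3
G(8) = mex{3,0,1} = 2
G(9) = mex{2,1,0} = 3
G(10) = mex{3,0,1} = 2
G(11) = mex{2,1,0} = 3
G(12) = mex{3,2,1} = 0
G(13) = mex{0,3,2} = 1
G(14) = mex{1,2,3} = 0
G(15) = mex{0,3,2} = 1
G(16) = mex{1,2,3} = 0
G(17) = mex{0,3,2} = 1
G(18) = mex{1,0,3} = 2
G(19) = mex{2,1,0} = 3
G(20) = mex{3,0,1} = 2
G(21) = mex{2,1,0} = 3
G(22) = mex{3,0,1} = 2
G(23) = mex{2,1,0} = 3
P-positions are exactly the n with G(n) = 0.

0, 2, 4, 12, 14, 16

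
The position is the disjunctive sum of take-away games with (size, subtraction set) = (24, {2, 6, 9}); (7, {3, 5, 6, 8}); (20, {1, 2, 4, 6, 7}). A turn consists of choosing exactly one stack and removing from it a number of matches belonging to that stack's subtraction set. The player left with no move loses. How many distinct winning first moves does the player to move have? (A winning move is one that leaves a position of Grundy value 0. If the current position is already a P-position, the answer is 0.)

Stack A, S = {2, 6, 9}:
n :  0  1  2  3  4  5  6  7  8  9 10 11 12 13 14 15 16 17 18 19 20 21 22 23 24
G :  0  0  1  1  0  0  1  1  0  2  1  3  0  2  1  0  0  1  1  0  0  1  1  0  2
G_A(24) = 2.
Stack B, S = {3, 5, 6, 8}:
n : 0 1 2 3 4 5 6 7
G : 0 0 0 1 1 1 2 2
G_B(7) = 2.
Stack C, S = {1, 2, 4, 6, 7}:
n :  0  1  2  3  4  5  6  7  8  9 10 11 12 13 14 15 16 17 18 19 20
G :  0  1  2  0  1  2  3  4  0  1  2  0  1  2  3  4  0  1  2  0  1
G_C(20) = 1.
Combined Grundy value = 2 ⊕ 2 ⊕ 1 = 1.
A winning move leaves total XOR = 0, i.e. changes one component's Grundy value g to g ⊕ X where X is the current total.
Stack A: need g' = 2⊕1 = 3. Options: 24−2→G=1, 24−6→G=1, 24−9→G=0. Hits: 0.
Stack B: need g' = 2⊕1 = 3. Options: 7−3→G=1, 7−5→G=0, 7−6→G=0. Hits: 0.
Stack C: need g' = 1⊕1 = 0. Options: 20−1→G=0, 20−2→G=2, 20−4→G=0, 20−6→G=3, 20−7→G=2. Hits: 2.

2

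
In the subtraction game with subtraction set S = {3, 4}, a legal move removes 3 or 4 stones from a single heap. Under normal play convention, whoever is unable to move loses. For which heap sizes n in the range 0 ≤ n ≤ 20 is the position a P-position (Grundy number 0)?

G(0) = 0
G(1) = mex{} = 0
G(2) = mex{} = 0
G(3) = mex{0} = 1
G(4) = mex{0,0} = 1
G(5) = mex{0,0} = 1
G(6) = mex{1,0} = 2
G(7) = mex{1,1} = 0
G(8) = mex{1,1} = 0
G(9) = mex{2,1} = 0
G(10) = mex{0,2} = 1
G(11) = mex{0,0} = 1
G(12) = mex{0,0} = 1
G(13) = mex{1,0} = 2
G(14) = mex{1,1} = 0
G(15) = mex{1,1} = 0
G(16) = mex{2,1} = 0
G(17) = mex{0,2} = 1
G(18) = mex{0,0} = 1
G(19) = mex{0,0} = 1
G(20) = mex{1,0} = 2
P-positions are exactly the n with G(n) = 0.

0, 1, 2, 7, 8, 9, 14, 15, 16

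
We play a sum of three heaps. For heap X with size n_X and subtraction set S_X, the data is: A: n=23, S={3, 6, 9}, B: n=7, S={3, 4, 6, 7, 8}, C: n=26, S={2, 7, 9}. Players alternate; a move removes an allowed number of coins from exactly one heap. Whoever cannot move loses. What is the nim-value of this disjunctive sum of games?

Heap A, S = {3, 6, 9}:
G(0) = 0
G(1) = mex{} = 0
G(2) = mex{} = 0
G(3) = mex{0} = 1
G(4) = mex{0} = 1
G(5) = mex{0} = 1
G(6) = mex{1,0} = 2
G(7) = mex{1,0} = 2
G(8) = mex{1,0} = 2
G(9) = mex{2,1,0} = 3
G(10) = mex{2,1,0} = 3
G(11) = mex{2,1,0} = 3
G(12) = mex{3,2,1} = 0
G(13) = mex{3,2,1} = 0
G(14) = mex{3,2,1} = 0
G(15) = mex{0,3,2} = 1
G(16) = mex{0,3,2} = 1
G(17) = mex{0,3,2} = 1
G(18) = mex{1,0,3} = 2
G(19) = mex{1,0,3} = 2
G(20) = mex{1,0,3} = 2
G(21) = mex{2,1,0} = 3
G(22) = mex{2,1,0} = 3
G(23) = mex{2,1,0} = 3
G_A(23) = 3.
Heap B, S = {3, 4, 6, 7, 8}:
G(0) = 0
G(1) = mex{} = 0
G(2) = mex{} = 0
G(3) = mex{0} = 1
G(4) = mex{0,0} = 1
G(5) = mex{0,0} = 1
G(6) = mex{1,0,0} = 2
G(7) = mex{1,1,0,0} = 2
G_B(7) = 2.
Heap C, S = {2, 7, 9}:
G(0) = 0
G(1) = mex{} = 0
G(2) = mex{0} = 1
G(3) = mex{0} = 1
G(4) = mex{1} = 0
G(5) = mex{1} = 0
G(6) = mex{0} = 1
G(7) = mex{0,0} = 1
G(8) = mex{1,0} = 2
G(9) = mex{1,1,0} = 2
G(10) = mex{2,1,0} = 3
G(11) = mex{2,0,1} = 3
G(12) = mex{3,0,1} = 2
G(13) = mex{3,1,0} = 2
G(14) = mex{2,1,0} = 3
G(15) = mex{2,2,1} = 0
G(16) = mex{3,2,1} = 0
G(17) = mex{0,3,2} = 1
G(18) = mex{0,3,2} = 1
G(19) = mex{1,2,3} = 0
G(20) = mex{1,2,3} = 0
G(21) = mex{0,3,2} = 1
G(22) = mex{0,0,2} = 1
G(23) = mex{1,0,3} = 2
G(24) = mex{1,1,0} = 2
G(25) = mex{2,1,0} = 3
G(26) = mex{2,0,1} = 3
G_C(26) = 3.
Combined Grundy value = 3 ⊕ 2 ⊕ 3 = 2.

2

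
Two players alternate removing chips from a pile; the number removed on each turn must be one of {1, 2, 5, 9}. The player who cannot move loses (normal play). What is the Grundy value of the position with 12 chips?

2

n :  0  1  2  3  4  5  6  7  8  9 10 11 12
G :  0  1  2  0  1  2  0  1  2  3  0  1  2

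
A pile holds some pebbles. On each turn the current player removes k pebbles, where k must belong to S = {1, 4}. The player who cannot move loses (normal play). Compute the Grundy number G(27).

G(0) = 0
G(1) = mex{0} = 1
G(2) = mex{1} = 0
G(3) = mex{0} = 1
G(4) = mex{1,0} = 2
G(5) = mex{2,1} = 0
G(6) = mex{0,0} = 1
G(7) = mex{1,1} = 0
G(8) = mex{0,2} = 1
G(9) = mex{1,0} = 2
G(10) = mex{2,1} = 0
G(11) = mex{0,0} = 1
G(12) = mex{1,1} = 0
G(13) = mex{0,2} = 1
G(14) = mex{1,0} = 2
G(15) = mex{2,1} = 0
G(16) = mex{0,0} = 1
G(17) = mex{1,1} = 0
G(18) = mex{0,2} = 1
G(19) = mex{1,0} = 2
G(20) = mex{2,1} = 0
G(21) = mex{0,0} = 1
G(22) = mex{1,1} = 0
G(23) = mex{0,2} = 1
G(24) = mex{1,0} = 2
G(25) = mex{2,1} = 0
G(26) = mex{0,0} = 1
G(27) = mex{1,1} = 0

0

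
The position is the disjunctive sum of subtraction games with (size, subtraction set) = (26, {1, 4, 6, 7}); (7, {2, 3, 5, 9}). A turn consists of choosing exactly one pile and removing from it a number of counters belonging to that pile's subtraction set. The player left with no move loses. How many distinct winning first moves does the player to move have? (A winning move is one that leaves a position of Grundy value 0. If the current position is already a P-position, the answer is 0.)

0

Pile A, S = {1, 4, 6, 7}:
n :  0  1  2  3  4  5  6  7  8  9 10 11 12 13 14 15 16 17 18 19 20 21 22 23 24 25 26
G :  0  1  0  1  2  0  1  2  3  2  0  1  2  0  1  0  1  2  0  1  2  3  2  0  1  2  0
G_A(26) = 0.
Pile B, S = {2, 3, 5, 9}:
n : 0 1 2 3 4 5 6 7
G : 0 0 1 1 2 2 3 0
G_B(7) = 0.
Combined Grundy value = 0 ⊕ 0 = 0.
A winning move leaves total XOR = 0, i.e. changes one component's Grundy value g to g ⊕ X where X is the current total.
Pile A: target g' = 0⊕0 = 0, but every legal move changes the Grundy value (mex property), so 0 moves.
Pile B: target g' = 0⊕0 = 0, but every legal move changes the Grundy value (mex property), so 0 moves.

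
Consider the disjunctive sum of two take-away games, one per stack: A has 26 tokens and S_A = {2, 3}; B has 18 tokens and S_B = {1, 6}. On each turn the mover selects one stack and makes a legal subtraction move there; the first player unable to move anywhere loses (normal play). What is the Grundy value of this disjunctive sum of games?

Stack A, S = {2, 3}:
G(0) = 0
G(1) = mex{} = 0
G(2) = mex{0} = 1
G(3) = mex{0,0} = 1
G(4) = mex{1,0} = 2
G(5) = mex{1,1} = 0
G(6) = mex{2,1} = 0
G(7) = mex{0,2} = 1
G(8) = mex{0,0} = 1
G(9) = mex{1,0} = 2
G(10) = mex{1,1} = 0
G(11) = mex{2,1} = 0
G(12) = mex{0,2} = 1
G(13) = mex{0,0} = 1
G(14) = mex{1,0} = 2
G(15) = mex{1,1} = 0
G(16) = mex{2,1} = 0
G(17) = mex{0,2} = 1
G(18) = mex{0,0} = 1
G(19) = mex{1,0} = 2
G(20) = mex{1,1} = 0
G(21) = mex{2,1} = 0
G(22) = mex{0,2} = 1
G(23) = mex{0,0} = 1
G(24) = mex{1,0} = 2
G(25) = mex{1,1} = 0
G(26) = mex{2,1} = 0
G_A(26) = 0.
Stack B, S = {1, 6}:
G(0) = 0
G(1) = mex{0} = 1
G(2) = mex{1} = 0
G(3) = mex{0} = 1
G(4) = mex{1} = 0
G(5) = mex{0} = 1
G(6) = mex{1,0} = 2
G(7) = mex{2,1} = 0
G(8) = mex{0,0} = 1
G(9) = mex{1,1} = 0
G(10) = mex{0,0} = 1
G(11) = mex{1,1} = 0
G(12) = mex{0,2} = 1
G(13) = mex{1,0} = 2
G(14) = mex{2,1} = 0
G(15) = mex{0,0} = 1
G(16) = mex{1,1} = 0
G(17) = mex{0,0} = 1
G(18) = mex{1,1} = 0
G_B(18) = 0.
Combined Grundy value = 0 ⊕ 0 = 0.

0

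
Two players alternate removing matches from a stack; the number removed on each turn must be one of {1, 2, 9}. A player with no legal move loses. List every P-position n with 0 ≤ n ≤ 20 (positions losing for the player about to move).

G(0) = 0
G(1) = mex{0} = 1
G(2) = mex{1,0} = 2
G(3) = mex{2,1} = 0
G(4) = mex{0,2} = 1
G(5) = mex{1,0} = 2
G(6) = mex{2,1} = 0
G(7) = mex{0,2} = 1
G(8) = mex{1,0} = 2
G(9) = mex{2,1,0} = 3
G(10) = mex{3,2,1} = 0
G(11) = mex{0,3,2} = 1
G(12) = mex{1,0,0} = 2
G(13) = mex{2,1,1} = 0
G(14) = mex{0,2,2} = 1
G(15) = mex{1,0,0} = 2
G(16) = mex{2,1,1} = 0
G(17) = mex{0,2,2} = 1
G(18) = mex{1,0,3} = 2
G(19) = mex{2,1,0} = 3
G(20) = mex{3,2,1} = 0
P-positions are exactly the n with G(n) = 0.

0, 3, 6, 10, 13, 16, 20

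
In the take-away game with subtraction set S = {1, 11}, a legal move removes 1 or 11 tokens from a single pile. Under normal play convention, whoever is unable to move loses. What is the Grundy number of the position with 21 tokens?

1

n :  0  1  2  3  4  5  6  7  8  9 10 11 12 13 14 15 16 17 18 19 20 21
G :  0  1  0  1  0  1  0  1  0  1  0  1  0  1  0  1  0  1  0  1  0  1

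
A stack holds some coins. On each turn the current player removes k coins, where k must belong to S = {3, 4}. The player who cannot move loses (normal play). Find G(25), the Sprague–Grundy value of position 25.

n :  0  1  2  3  4  5  6  7  8  9 10 11 12 13 14 15 16 17 18 19 20 21 22 23 24 25
G :  0  0  0  1  1  1  2  0  0  0  1  1  1  2  0  0  0  1  1  1  2  0  0  0  1  1

1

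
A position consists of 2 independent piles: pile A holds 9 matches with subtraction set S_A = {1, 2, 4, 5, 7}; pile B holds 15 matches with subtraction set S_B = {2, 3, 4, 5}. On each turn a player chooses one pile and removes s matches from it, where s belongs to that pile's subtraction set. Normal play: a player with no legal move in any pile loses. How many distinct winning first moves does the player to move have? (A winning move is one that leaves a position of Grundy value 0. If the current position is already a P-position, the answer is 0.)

0

Pile A, S = {1, 2, 4, 5, 7}:
n : 0 1 2 3 4 5 6 7 8 9
G : 0 1 2 0 1 2 0 1 2 0
G_A(9) = 0.
Pile B, S = {2, 3, 4, 5}:
G(0) = 0
G(1) = mex{} = 0
G(2) = mex{0} = 1
G(3) = mex{0,0} = 1
G(4) = mex{1,0,0} = 2
G(5) = mex{1,1,0,0} = 2
G(6) = mex{2,1,1,0} = 3
G(7) = mex{2,2,1,1} = 0
G(8) = mex{3,2,2,1} = 0
G(9) = mex{0,3,2,2} = 1
G(10) = mex{0,0,3,2} = 1
G(11) = mex{1,0,0,3} = 2
G(12) = mex{1,1,0,0} = 2
G(13) = mex{2,1,1,0} = 3
G(14) = mex{2,2,1,1} = 0
G(15) = mex{3,2,2,1} = 0
G_B(15) = 0.
Combined Grundy value = 0 ⊕ 0 = 0.
A winning move leaves total XOR = 0, i.e. changes one component's Grundy value g to g ⊕ X where X is the current total.
Pile A: target g' = 0⊕0 = 0, but every legal move changes the Grundy value (mex property), so 0 moves.
Pile B: target g' = 0⊕0 = 0, but every legal move changes the Grundy value (mex property), so 0 moves.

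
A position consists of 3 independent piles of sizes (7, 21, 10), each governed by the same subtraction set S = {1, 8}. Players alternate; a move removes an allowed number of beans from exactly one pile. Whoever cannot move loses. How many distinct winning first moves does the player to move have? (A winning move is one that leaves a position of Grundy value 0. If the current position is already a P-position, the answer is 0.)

All piles use S = {1, 8}:
n :  0  1  2  3  4  5  6  7  8  9 10 11 12 13 14 15 16 17 18 19 20 21
G :  0  1  0  1  0  1  0  1  2  0  1  0  1  0  1  0  1  2  0  1  0  1
Pile A: G(7) = 1.
Pile B: G(21) = 1.
Pile C: G(10) = 1.
Combined Grundy value = 1 ⊕ 1 ⊕ 1 = 1.
A winning move leaves total XOR = 0, i.e. changes one component's Grundy value g to g ⊕ X where X is the current total.
Pile A: need g' = 1⊕1 = 0. Options: 7−1→G=0. Hits: 1.
Pile B: need g' = 1⊕1 = 0. Options: 21−1→G=0, 21−8→G=0. Hits: 2.
Pile C: need g' = 1⊕1 = 0. Options: 10−1→G=0, 10−8→G=0. Hits: 2.

5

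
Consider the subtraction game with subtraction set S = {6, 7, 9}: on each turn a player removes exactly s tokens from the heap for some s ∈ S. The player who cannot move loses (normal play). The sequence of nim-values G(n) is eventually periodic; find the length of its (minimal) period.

n :  0  1  2  3  4  5  6  7  8  9 10 11 12 13 14 15 16 17 18 19 20 21 22 23 24 25 26 27 28 29 30 31
G :  0  0  0  0  0  0  1  1  1  1  1  1  2  2  2  0  0  0  0  0  0  1  1  1  1  1  1  2  2  2  0  0
G(n+15) = G(n) holds for n = 0,…,8 (a full window of length max(S) = 9), so the sequence is purely periodic with period 15.

15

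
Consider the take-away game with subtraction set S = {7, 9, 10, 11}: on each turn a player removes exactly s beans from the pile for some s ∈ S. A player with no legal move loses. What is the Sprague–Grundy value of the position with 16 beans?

2

G(0) = 0
G(1) = mex{} = 0
G(2) = mex{} = 0
G(3) = mex{} = 0
G(4) = mex{} = 0
G(5) = mex{} = 0
G(6) = mex{} = 0
G(7) = mex{0} = 1
G(8) = mex{0} = 1
G(9) = mex{0,0} = 1
G(10) = mex{0,0,0} = 1
G(11) = mex{0,0,0,0} = 1
G(12) = mex{0,0,0,0} = 1
G(13) = mex{0,0,0,0} = 1
G(14) = mex{1,0,0,0} = 2
G(15) = mex{1,0,0,0} = 2
G(16) = mex{1,1,0,0} = 2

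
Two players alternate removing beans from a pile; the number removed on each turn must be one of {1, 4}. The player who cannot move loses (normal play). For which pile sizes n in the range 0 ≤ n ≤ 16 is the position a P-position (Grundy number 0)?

0, 2, 5, 7, 10, 12, 15

G(0) = 0
G(1) = mex{0} = 1
G(2) = mex{1} = 0
G(3) = mex{0} = 1
G(4) = mex{1,0} = 2
G(5) = mex{2,1} = 0
G(6) = mex{0,0} = 1
G(7) = mex{1,1} = 0
G(8) = mex{0,2} = 1
G(9) = mex{1,0} = 2
G(10) = mex{2,1} = 0
G(11) = mex{0,0} = 1
G(12) = mex{1,1} = 0
G(13) = mex{0,2} = 1
G(14) = mex{1,0} = 2
G(15) = mex{2,1} = 0
G(16) = mex{0,0} = 1
P-positions are exactly the n with G(n) = 0.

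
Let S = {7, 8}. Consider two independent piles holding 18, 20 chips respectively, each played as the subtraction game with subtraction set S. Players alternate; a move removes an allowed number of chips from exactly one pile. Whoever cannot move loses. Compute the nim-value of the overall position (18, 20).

All piles use S = {7, 8}:
n :  0  1  2  3  4  5  6  7  8  9 10 11 12 13 14 15 16 17 18 19 20
G :  0  0  0  0  0  0  0  1  1  1  1  1  1  1  2  0  0  0  0  0  0
Pile A: G(18) = 0.
Pile B: G(20) = 0.
Combined Grundy value = 0 ⊕ 0 = 0.

0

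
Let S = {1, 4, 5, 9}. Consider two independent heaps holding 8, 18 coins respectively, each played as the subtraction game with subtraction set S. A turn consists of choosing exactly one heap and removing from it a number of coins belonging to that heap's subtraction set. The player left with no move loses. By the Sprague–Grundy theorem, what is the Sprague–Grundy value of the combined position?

0

All heaps use S = {1, 4, 5, 9}:
n :  0  1  2  3  4  5  6  7  8  9 10 11 12 13 14 15 16 17 18
G :  0  1  0  1  2  3  2  3  0  1  0  1  2  3  2  3  0  1  0
Heap A: G(8) = 0.
Heap B: G(18) = 0.
Combined Grundy value = 0 ⊕ 0 = 0.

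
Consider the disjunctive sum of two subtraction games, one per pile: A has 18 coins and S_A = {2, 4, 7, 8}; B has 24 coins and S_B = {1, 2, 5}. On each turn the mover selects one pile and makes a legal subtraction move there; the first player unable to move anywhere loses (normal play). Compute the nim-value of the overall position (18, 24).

3

Pile A, S = {2, 4, 7, 8}:
G(0) = 0
G(1) = mex{} = 0
G(2) = mex{0} = 1
G(3) = mex{0} = 1
G(4) = mex{1,0} = 2
G(5) = mex{1,0} = 2
G(6) = mex{2,1} = 0
G(7) = mex{2,1,0} = 3
G(8) = mex{0,2,0,0} = 1
G(9) = mex{3,2,1,0} = 4
G(10) = mex{1,0,1,1} = 2
G(11) = mex{4,3,2,1} = 0
G(12) = mex{2,1,2,2} = 0
G(13) = mex{0,4,0,2} = 1
G(14) = mex{0,2,3,0} = 1
G(15) = mex{1,0,1,3} = 2
G(16) = mex{1,0,4,1} = 2
G(17) = mex{2,1,2,4} = 0
G(18) = mex{2,1,0,2} = 3
G_A(18) = 3.
Pile B, S = {1, 2, 5}:
G(0) = 0
G(1) = mex{0} = 1
G(2) = mex{1,0} = 2
G(3) = mex{2,1} = 0
G(4) = mex{0,2} = 1
G(5) = mex{1,0,0} = 2
G(6) = mex{2,1,1} = 0
G(7) = mex{0,2,2} = 1
G(8) = mex{1,0,0} = 2
G(9) = mex{2,1,1} = 0
G(10) = mex{0,2,2} = 1
G(11) = mex{1,0,0} = 2
G(12) = mex{2,1,1} = 0
G(13) = mex{0,2,2} = 1
G(14) = mex{1,0,0} = 2
G(15) = mex{2,1,1} = 0
G(16) = mex{0,2,2} = 1
G(17) = mex{1,0,0} = 2
G(18) = mex{2,1,1} = 0
G(19) = mex{0,2,2} = 1
G(20) = mex{1,0,0} = 2
G(21) = mex{2,1,1} = 0
G(22) = mex{0,2,2} = 1
G(23) = mex{1,0,0} = 2
G(24) = mex{2,1,1} = 0
G_B(24) = 0.
Combined Grundy value = 3 ⊕ 0 = 3.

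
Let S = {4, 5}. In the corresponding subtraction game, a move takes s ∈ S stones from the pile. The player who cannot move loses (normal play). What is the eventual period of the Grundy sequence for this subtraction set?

9

G(0) = 0
G(1) = mex{} = 0
G(2) = mex{} = 0
G(3) = mex{} = 0
G(4) = mex{0} = 1
G(5) = mex{0,0} = 1
G(6) = mex{0,0} = 1
G(7) = mex{0,0} = 1
G(8) = mex{1,0} = 2
G(9) = mex{1,1} = 0
G(10) = mex{1,1} = 0
G(11) = mex{1,1} = 0
G(12) = mex{2,1} = 0
G(13) = mex{0,2} = 1
G(14) = mex{0,0} = 1
G(15) = mex{0,0} = 1
G(16) = mex{0,0} = 1
G(17) = mex{1,0} = 2
G(18) = mex{1,1} = 0
G(19) = mex{1,1} = 0
G(n+9) = G(n) holds for n = 0,…,4 (a full window of length max(S) = 5), so the sequence is purely periodic with period 9.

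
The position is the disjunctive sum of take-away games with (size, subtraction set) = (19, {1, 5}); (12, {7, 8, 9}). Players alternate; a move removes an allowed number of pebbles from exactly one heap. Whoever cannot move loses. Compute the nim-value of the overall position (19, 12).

0

Heap A, S = {1, 5}:
G(0) = 0
G(1) = mex{0} = 1
G(2) = mex{1} = 0
G(3) = mex{0} = 1
G(4) = mex{1} = 0
G(5) = mex{0,0} = 1
G(6) = mex{1,1} = 0
G(7) = mex{0,0} = 1
G(8) = mex{1,1} = 0
G(9) = mex{0,0} = 1
G(10) = mex{1,1} = 0
G(11) = mex{0,0} = 1
G(12) = mex{1,1} = 0
G(13) = mex{0,0} = 1
G(14) = mex{1,1} = 0
G(15) = mex{0,0} = 1
G(16) = mex{1,1} = 0
G(17) = mex{0,0} = 1
G(18) = mex{1,1} = 0
G(19) = mex{0,0} = 1
G_A(19) = 1.
Heap B, S = {7, 8, 9}:
n :  0  1  2  3  4  5  6  7  8  9 10 11 12
G :  0  0  0  0  0  0  0  1  1  1  1  1  1
G_B(12) = 1.
Combined Grundy value = 1 ⊕ 1 = 0.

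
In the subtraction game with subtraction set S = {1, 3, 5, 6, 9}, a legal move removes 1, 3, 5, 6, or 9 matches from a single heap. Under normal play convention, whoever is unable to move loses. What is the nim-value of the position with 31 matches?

3

n :  0  1  2  3  4  5  6  7  8  9 10 11 12 13 14 15 16 17 18 19 20 21 22 23 24 25 26 27 28 29 30 31
G :  0  1  0  1  0  1  2  3  2  3  2  3  0  1  0  1  0  1  2  3  2  3  2  3  0  1  0  1  0  1  2  3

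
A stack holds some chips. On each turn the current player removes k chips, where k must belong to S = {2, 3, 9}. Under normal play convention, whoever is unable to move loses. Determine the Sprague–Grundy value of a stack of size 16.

0

G(0) = 0
G(1) = mex{} = 0
G(2) = mex{0} = 1
G(3) = mex{0,0} = 1
G(4) = mex{1,0} = 2
G(5) = mex{1,1} = 0
G(6) = mex{2,1} = 0
G(7) = mex{0,2} = 1
G(8) = mex{0,0} = 1
G(9) = mex{1,0,0} = 2
G(10) = mex{1,1,0} = 2
G(11) = mex{2,1,1} = 0
G(12) = mex{2,2,1} = 0
G(13) = mex{0,2,2} = 1
G(14) = mex{0,0,0} = 1
G(15) = mex{1,0,0} = 2
G(16) = mex{1,1,1} = 0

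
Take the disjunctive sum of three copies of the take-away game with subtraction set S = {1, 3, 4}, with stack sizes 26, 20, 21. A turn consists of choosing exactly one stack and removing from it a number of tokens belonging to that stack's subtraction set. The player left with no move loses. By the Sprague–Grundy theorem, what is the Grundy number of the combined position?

All stacks use S = {1, 3, 4}:
n :  0  1  2  3  4  5  6  7  8  9 10 11 12 13 14 15 16 17 18 19 20 21 22 23 24 25 26
G :  0  1  0  1  2  3  2  0  1  0  1  2  3  2  0  1  0  1  2  3  2  0  1  0  1  2  3
Stack A: G(26) = 3.
Stack B: G(20) = 2.
Stack C: G(21) = 0.
Combined Grundy value = 3 ⊕ 2 ⊕ 0 = 1.

1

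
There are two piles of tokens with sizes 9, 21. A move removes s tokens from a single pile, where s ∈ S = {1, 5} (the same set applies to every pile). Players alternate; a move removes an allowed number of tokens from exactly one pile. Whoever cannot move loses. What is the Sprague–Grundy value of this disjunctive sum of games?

All piles use S = {1, 5}:
n :  0  1  2  3  4  5  6  7  8  9 10 11 12 13 14 15 16 17 18 19 20 21
G :  0  1  0  1  0  1  0  1  0  1  0  1  0  1  0  1  0  1  0  1  0  1
Pile A: G(9) = 1.
Pile B: G(21) = 1.
Combined Grundy value = 1 ⊕ 1 = 0.

0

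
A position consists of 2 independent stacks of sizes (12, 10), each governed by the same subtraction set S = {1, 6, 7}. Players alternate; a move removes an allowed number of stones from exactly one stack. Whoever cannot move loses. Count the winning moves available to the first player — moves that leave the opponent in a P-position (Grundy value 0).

2

All stacks use S = {1, 6, 7}:
n :  0  1  2  3  4  5  6  7  8  9 10 11 12
G :  0  1  0  1  0  1  2  3  2  3  2  3  0
Stack A: G(12) = 0.
Stack B: G(10) = 2.
Combined Grundy value = 0 ⊕ 2 = 2.
A winning move leaves total XOR = 0, i.e. changes one component's Grundy value g to g ⊕ X where X is the current total.
Stack A: need g' = 0⊕2 = 2. Options: 12−1→G=3, 12−6→G=2, 12−7→G=1. Hits: 1.
Stack B: need g' = 2⊕2 = 0. Options: 10−1→G=3, 10−6→G=0, 10−7→G=1. Hits: 1.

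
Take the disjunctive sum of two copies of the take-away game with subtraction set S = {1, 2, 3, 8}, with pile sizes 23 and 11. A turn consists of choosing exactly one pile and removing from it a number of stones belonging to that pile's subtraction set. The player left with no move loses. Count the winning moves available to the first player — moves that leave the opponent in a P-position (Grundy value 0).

3

All piles use S = {1, 2, 3, 8}:
n :  0  1  2  3  4  5  6  7  8  9 10 11 12 13 14 15 16 17 18 19 20 21 22 23
G :  0  1  2  3  0  1  2  3  4  0  1  2  3  0  1  2  3  4  0  1  2  3  0  1
Pile A: G(23) = 1.
Pile B: G(11) = 2.
Combined Grundy value = 1 ⊕ 2 = 3.
A winning move leaves total XOR = 0, i.e. changes one component's Grundy value g to g ⊕ X where X is the current total.
Pile A: need g' = 1⊕3 = 2. Options: 23−1→G=0, 23−2→G=3, 23−3→G=2, 23−8→G=2. Hits: 2.
Pile B: need g' = 2⊕3 = 1. Options: 11−1→G=1, 11−2→G=0, 11−3→G=4, 11−8→G=3. Hits: 1.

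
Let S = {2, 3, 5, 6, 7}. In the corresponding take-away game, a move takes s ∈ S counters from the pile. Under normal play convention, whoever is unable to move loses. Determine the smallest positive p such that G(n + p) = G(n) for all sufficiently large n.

9

n :  0  1  2  3  4  5  6  7  8  9 10 11 12 13 14 15 16 17 18 19
G :  0  0  1  1  2  2  3  3  4  0  0  1  1  2  2  3  3  4  0  0
G(n+9) = G(n) holds for n = 0,…,6 (a full window of length max(S) = 7), so the sequence is purely periodic with period 9.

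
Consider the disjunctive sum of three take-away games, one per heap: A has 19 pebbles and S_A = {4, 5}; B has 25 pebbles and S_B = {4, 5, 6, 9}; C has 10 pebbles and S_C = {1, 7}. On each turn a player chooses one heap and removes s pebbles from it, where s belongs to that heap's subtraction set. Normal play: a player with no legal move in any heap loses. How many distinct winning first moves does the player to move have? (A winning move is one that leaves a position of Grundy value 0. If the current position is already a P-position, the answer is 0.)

Heap A, S = {4, 5}:
n :  0  1  2  3  4  5  6  7  8  9 10 11 12 13 14 15 16 17 18 19
G :  0  0  0  0  1  1  1  1  2  0  0  0  0  1  1  1  1  2  0  0
G_A(19) = 0.
Heap B, S = {4, 5, 6, 9}:
n :  0  1  2  3  4  5  6  7  8  9 10 11 12 13 14 15 16 17 18 19 20 21 22 23 24 25
G :  0  0  0  0  1  1  1  1  2  2  2  2  3  0  0  0  0  1  1  1  1  2  2  2  2  3
G_B(25) = 3.
Heap C, S = {1, 7}:
G(0) = 0
G(1) = mex{0} = 1
G(2) = mex{1} = 0
G(3) = mex{0} = 1
G(4) = mex{1} = 0
G(5) = mex{0} = 1
G(6) = mex{1} = 0
G(7) = mex{0,0} = 1
G(8) = mex{1,1} = 0
G(9) = mex{0,0} = 1
G(10) = mex{1,1} = 0
G_C(10) = 0.
Combined Grundy value = 0 ⊕ 3 ⊕ 0 = 3.
A winning move leaves total XOR = 0, i.e. changes one component's Grundy value g to g ⊕ X where X is the current total.
Heap A: need g' = 0⊕3 = 3. Options: 19−4→G=1, 19−5→G=1. Hits: 0.
Heap B: need g' = 3⊕3 = 0. Options: 25−4→G=2, 25−5→G=1, 25−6→G=1, 25−9→G=0. Hits: 1.
Heap C: need g' = 0⊕3 = 3. Options: 10−1→G=1, 10−7→G=1. Hits: 0.

1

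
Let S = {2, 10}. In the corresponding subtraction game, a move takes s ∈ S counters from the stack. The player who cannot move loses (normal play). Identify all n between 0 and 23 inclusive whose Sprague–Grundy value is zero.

0, 1, 4, 5, 8, 9, 12, 13, 16, 17, 20, 21

G(0) = 0
G(1) = mex{} = 0
G(2) = mex{0} = 1
G(3) = mex{0} = 1
G(4) = mex{1} = 0
G(5) = mex{1} = 0
G(6) = mex{0} = 1
G(7) = mex{0} = 1
G(8) = mex{1} = 0
G(9) = mex{1} = 0
G(10) = mex{0,0} = 1
G(11) = mex{0,0} = 1
G(12) = mex{1,1} = 0
G(13) = mex{1,1} = 0
G(14) = mex{0,0} = 1
G(15) = mex{0,0} = 1
G(16) = mex{1,1} = 0
G(17) = mex{1,1} = 0
G(18) = mex{0,0} = 1
G(19) = mex{0,0} = 1
G(20) = mex{1,1} = 0
G(21) = mex{1,1} = 0
G(22) = mex{0,0} = 1
G(23) = mex{0,0} = 1
P-positions are exactly the n with G(n) = 0.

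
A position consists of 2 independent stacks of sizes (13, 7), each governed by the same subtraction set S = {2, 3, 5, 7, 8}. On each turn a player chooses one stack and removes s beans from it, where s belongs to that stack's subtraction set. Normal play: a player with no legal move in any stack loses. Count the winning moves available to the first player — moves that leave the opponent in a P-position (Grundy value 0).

2

All stacks use S = {2, 3, 5, 7, 8}:
n :  0  1  2  3  4  5  6  7  8  9 10 11 12 13
G :  0  0  1  1  2  2  3  3  4  4  0  0  1  1
Stack A: G(13) = 1.
Stack B: G(7) = 3.
Combined Grundy value = 1 ⊕ 3 = 2.
A winning move leaves total XOR = 0, i.e. changes one component's Grundy value g to g ⊕ X where X is the current total.
Stack A: need g' = 1⊕2 = 3. Options: 13−2→G=0, 13−3→G=0, 13−5→G=4, 13−7→G=3, 13−8→G=2. Hits: 1.
Stack B: need g' = 3⊕2 = 1. Options: 7−2→G=2, 7−3→G=2, 7−5→G=1, 7−7→G=0. Hits: 1.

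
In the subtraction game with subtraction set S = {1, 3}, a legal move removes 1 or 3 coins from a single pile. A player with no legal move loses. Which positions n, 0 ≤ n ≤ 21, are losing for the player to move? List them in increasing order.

0, 2, 4, 6, 8, 10, 12, 14, 16, 18, 20

G(0) = 0
G(1) = mex{0} = 1
G(2) = mex{1} = 0
G(3) = mex{0,0} = 1
G(4) = mex{1,1} = 0
G(5) = mex{0,0} = 1
G(6) = mex{1,1} = 0
G(7) = mex{0,0} = 1
G(8) = mex{1,1} = 0
G(9) = mex{0,0} = 1
G(10) = mex{1,1} = 0
G(11) = mex{0,0} = 1
G(12) = mex{1,1} = 0
G(13) = mex{0,0} = 1
G(14) = mex{1,1} = 0
G(15) = mex{0,0} = 1
G(16) = mex{1,1} = 0
G(17) = mex{0,0} = 1
G(18) = mex{1,1} = 0
G(19) = mex{0,0} = 1
G(20) = mex{1,1} = 0
G(21) = mex{0,0} = 1
P-positions are exactly the n with G(n) = 0.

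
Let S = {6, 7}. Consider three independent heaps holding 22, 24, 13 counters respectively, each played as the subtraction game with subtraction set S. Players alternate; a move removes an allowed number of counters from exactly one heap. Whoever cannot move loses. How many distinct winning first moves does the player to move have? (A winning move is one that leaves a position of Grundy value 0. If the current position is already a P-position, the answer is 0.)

0

All heaps use S = {6, 7}:
n :  0  1  2  3  4  5  6  7  8  9 10 11 12 13 14 15 16 17 18 19 20 21 22 23 24
G :  0  0  0  0  0  0  1  1  1  1  1  1  2  0  0  0  0  0  0  1  1  1  1  1  1
Heap A: G(22) = 1.
Heap B: G(24) = 1.
Heap C: G(13) = 0.
Combined Grundy value = 1 ⊕ 1 ⊕ 0 = 0.
A winning move leaves total XOR = 0, i.e. changes one component's Grundy value g to g ⊕ X where X is the current total.
Heap A: target g' = 1⊕0 = 1, but every legal move changes the Grundy value (mex property), so 0 moves.
Heap B: target g' = 1⊕0 = 1, but every legal move changes the Grundy value (mex property), so 0 moves.
Heap C: target g' = 0⊕0 = 0, but every legal move changes the Grundy value (mex property), so 0 moves.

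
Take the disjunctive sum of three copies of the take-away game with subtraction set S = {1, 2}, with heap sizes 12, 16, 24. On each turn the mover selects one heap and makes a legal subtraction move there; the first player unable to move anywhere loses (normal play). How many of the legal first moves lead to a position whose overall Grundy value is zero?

All heaps use S = {1, 2}:
n :  0  1  2  3  4  5  6  7  8  9 10 11 12 13 14 15 16 17 18 19 20 21 22 23 24
G :  0  1  2  0  1  2  0  1  2  0  1  2  0  1  2  0  1  2  0  1  2  0  1  2  0
Heap A: G(12) = 0.
Heap B: G(16) = 1.
Heap C: G(24) = 0.
Combined Grundy value = 0 ⊕ 1 ⊕ 0 = 1.
A winning move leaves total XOR = 0, i.e. changes one component's Grundy value g to g ⊕ X where X is the current total.
Heap A: need g' = 0⊕1 = 1. Options: 12−1→G=2, 12−2→G=1. Hits: 1.
Heap B: need g' = 1⊕1 = 0. Options: 16−1→G=0, 16−2→G=2. Hits: 1.
Heap C: need g' = 0⊕1 = 1. Options: 24−1→G=2, 24−2→G=1. Hits: 1.

3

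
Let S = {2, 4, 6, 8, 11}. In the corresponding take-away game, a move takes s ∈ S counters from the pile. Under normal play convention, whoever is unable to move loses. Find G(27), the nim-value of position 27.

2

n :  0  1  2  3  4  5  6  7  8  9 10 11 12 13 14 15 16 17 18 19 20 21 22 23 24 25 26 27
G :  0  0  1  1  2  2  3  3  4  4  0  5  1  0  2  1  3  2  4  3  0  4  1  0  2  1  3  2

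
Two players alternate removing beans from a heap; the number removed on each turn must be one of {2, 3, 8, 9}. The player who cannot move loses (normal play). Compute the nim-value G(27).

G(0) = 0
G(1) = mex{} = 0
G(2) = mex{0} = 1
G(3) = mex{0,0} = 1
G(4) = mex{1,0} = 2
G(5) = mex{1,1} = 0
G(6) = mex{2,1} = 0
G(7) = mex{0,2} = 1
G(8) = mex{0,0,0} = 1
G(9) = mex{1,0,0,0} = 2
G(10) = mex{1,1,1,0} = 2
G(11) = mex{2,1,1,1} = 0
G(12) = mex{2,2,2,1} = 0
G(13) = mex{0,2,0,2} = 1
G(14) = mex{0,0,0,0} = 1
G(15) = mex{1,0,1,0} = 2
G(16) = mex{1,1,1,1} = 0
G(17) = mex{2,1,2,1} = 0
G(18) = mex{0,2,2,2} = 1
G(19) = mex{0,0,0,2} = 1
G(20) = mex{1,0,0,0} = 2
G(21) = mex{1,1,1,0} = 2
G(22) = mex{2,1,1,1} = 0
G(23) = mex{2,2,2,1} = 0
G(24) = mex{0,2,0,2} = 1
G(25) = mex{0,0,0,0} = 1
G(26) = mex{1,0,1,0} = 2
G(27) = mex{1,1,1,1} = 0

0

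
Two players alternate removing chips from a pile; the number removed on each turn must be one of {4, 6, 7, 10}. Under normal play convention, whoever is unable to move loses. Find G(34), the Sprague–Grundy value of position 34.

1

G(0) = 0
G(1) = mex{} = 0
G(2) = mex{} = 0
G(3) = mex{} = 0
G(4) = mex{0} = 1
G(5) = mex{0} = 1
G(6) = mex{0,0} = 1
G(7) = mex{0,0,0} = 1
G(8) = mex{1,0,0} = 2
G(9) = mex{1,0,0} = 2
G(10) = mex{1,1,0,0} = 2
G(11) = mex{1,1,1,0} = 2
G(12) = mex{2,1,1,0} = 3
G(13) = mex{2,1,1,0} = 3
G(14) = mex{2,2,1,1} = 0
G(15) = mex{2,2,2,1} = 0
G(16) = mex{3,2,2,1} = 0
G(17) = mex{3,2,2,1} = 0
G(18) = mex{0,3,2,2} = 1
G(19) = mex{0,3,3,2} = 1
G(20) = mex{0,0,3,2} = 1
G(21) = mex{0,0,0,2} = 1
G(22) = mex{1,0,0,3} = 2
G(23) = mex{1,0,0,3} = 2
G(24) = mex{1,1,0,0} = 2
G(25) = mex{1,1,1,0} = 2
G(26) = mex{2,1,1,0} = 3
G(27) = mex{2,1,1,0} = 3
G(28) = mex{2,2,1,1} = 0
G(29) = mex{2,2,2,1} = 0
G(30) = mex{3,2,2,1} = 0
G(31) = mex{3,2,2,1} = 0
G(32) = mex{0,3,2,2} = 1
G(33) = mex{0,3,3,2} = 1
G(34) = mex{0,0,3,2} = 1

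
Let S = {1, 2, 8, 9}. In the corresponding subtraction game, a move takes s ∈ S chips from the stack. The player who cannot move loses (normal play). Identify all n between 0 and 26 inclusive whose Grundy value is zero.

G(0) = 0
G(1) = mex{0} = 1
G(2) = mex{1,0} = 2
G(3) = mex{2,1} = 0
G(4) = mex{0,2} = 1
G(5) = mex{1,0} = 2
G(6) = mex{2,1} = 0
G(7) = mex{0,2} = 1
G(8) = mex{1,0,0} = 2
G(9) = mex{2,1,1,0} = 3
G(10) = mex{3,2,2,1} = 0
G(11) = mex{0,3,0,2} = 1
G(12) = mex{1,0,1,0} = 2
G(13) = mex{2,1,2,1} = 0
G(14) = mex{0,2,0,2} = 1
G(15) = mex{1,0,1,0} = 2
G(16) = mex{2,1,2,1} = 0
G(17) = mex{0,2,3,2} = 1
G(18) = mex{1,0,0,3} = 2
G(19) = mex{2,1,1,0} = 3
G(20) = mex{3,2,2,1} = 0
G(21) = mex{0,3,0,2} = 1
G(22) = mex{1,0,1,0} = 2
G(23) = mex{2,1,2,1} = 0
G(24) = mex{0,2,0,2} = 1
G(25) = mex{1,0,1,0} = 2
G(26) = mex{2,1,2,1} = 0
P-positions are exactly the n with G(n) = 0.

0, 3, 6, 10, 13, 16, 20, 23, 26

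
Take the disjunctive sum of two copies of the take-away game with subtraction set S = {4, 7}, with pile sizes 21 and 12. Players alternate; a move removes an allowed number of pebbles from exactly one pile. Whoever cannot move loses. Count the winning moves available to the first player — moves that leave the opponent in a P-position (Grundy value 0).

2

All piles use S = {4, 7}:
G(0) = 0
G(1) = mex{} = 0
G(2) = mex{} = 0
G(3) = mex{} = 0
G(4) = mex{0} = 1
G(5) = mex{0} = 1
G(6) = mex{0} = 1
G(7) = mex{0,0} = 1
G(8) = mex{1,0} = 2
G(9) = mex{1,0} = 2
G(10) = mex{1,0} = 2
G(11) = mex{1,1} = 0
G(12) = mex{2,1} = 0
G(13) = mex{2,1} = 0
G(14) = mex{2,1} = 0
G(15) = mex{0,2} = 1
G(16) = mex{0,2} = 1
G(17) = mex{0,2} = 1
G(18) = mex{0,0} = 1
G(19) = mex{1,0} = 2
G(20) = mex{1,0} = 2
G(21) = mex{1,0} = 2
Pile A: G(21) = 2.
Pile B: G(12) = 0.
Combined Grundy value = 2 ⊕ 0 = 2.
A winning move leaves total XOR = 0, i.e. changes one component's Grundy value g to g ⊕ X where X is the current total.
Pile A: need g' = 2⊕2 = 0. Options: 21−4→G=1, 21−7→G=0. Hits: 1.
Pile B: need g' = 0⊕2 = 2. Options: 12−4→G=2, 12−7→G=1. Hits: 1.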